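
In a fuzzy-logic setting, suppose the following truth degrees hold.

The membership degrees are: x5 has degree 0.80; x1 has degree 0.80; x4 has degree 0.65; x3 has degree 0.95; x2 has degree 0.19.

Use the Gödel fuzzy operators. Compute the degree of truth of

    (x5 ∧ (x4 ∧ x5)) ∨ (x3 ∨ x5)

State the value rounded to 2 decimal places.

x4 ∧ x5 = min(a, b) on (0.65, 0.80) = 0.65
x5 ∧ (x4 ∧ x5) = min(a, b) on (0.80, 0.65) = 0.65
x3 ∨ x5 = max(a, b) on (0.95, 0.80) = 0.95
(x5 ∧ (x4 ∧ x5)) ∨ (x3 ∨ x5) = max(a, b) on (0.65, 0.95) = 0.95

0.95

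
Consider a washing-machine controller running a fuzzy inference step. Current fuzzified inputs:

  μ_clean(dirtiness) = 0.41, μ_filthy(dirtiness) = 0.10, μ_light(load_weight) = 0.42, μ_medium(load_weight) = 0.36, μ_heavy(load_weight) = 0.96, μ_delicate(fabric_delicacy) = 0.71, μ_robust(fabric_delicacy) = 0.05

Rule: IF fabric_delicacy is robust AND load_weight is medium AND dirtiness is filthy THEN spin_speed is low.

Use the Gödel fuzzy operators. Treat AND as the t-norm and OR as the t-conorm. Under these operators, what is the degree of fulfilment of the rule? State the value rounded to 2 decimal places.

0.05

firing strength: robust=0.05, medium=0.36, filthy=0.10; AND[min(a, b)] → w = 0.05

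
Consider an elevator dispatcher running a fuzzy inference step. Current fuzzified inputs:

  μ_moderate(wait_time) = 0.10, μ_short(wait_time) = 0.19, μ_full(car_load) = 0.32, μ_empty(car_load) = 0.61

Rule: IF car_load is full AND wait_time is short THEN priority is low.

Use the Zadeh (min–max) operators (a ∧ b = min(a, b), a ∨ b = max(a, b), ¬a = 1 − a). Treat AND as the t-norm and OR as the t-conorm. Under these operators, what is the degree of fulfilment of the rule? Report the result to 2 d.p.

firing strength: full=0.32, short=0.19; AND[min(a, b)] → w = 0.19

0.19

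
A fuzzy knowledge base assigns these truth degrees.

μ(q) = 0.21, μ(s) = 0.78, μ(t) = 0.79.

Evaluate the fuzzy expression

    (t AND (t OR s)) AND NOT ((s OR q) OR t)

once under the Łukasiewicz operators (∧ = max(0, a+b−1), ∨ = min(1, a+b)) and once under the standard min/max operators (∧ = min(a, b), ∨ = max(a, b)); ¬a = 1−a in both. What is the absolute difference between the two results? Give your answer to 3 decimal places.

Under Łukasiewicz:
  t OR s = min(1, a+b) on (0.79, 0.78) = 1.00
  t AND (t OR s) = max(0, a+b−1) on (0.79, 1.00) = 0.79
  s OR q = min(1, a+b) on (0.78, 0.21) = 0.99
  (s OR q) OR t = min(1, a+b) on (0.99, 0.79) = 1.00
  NOT ((s OR q) OR t) = 1 − 1.00 = 0.00
  (t AND (t OR s)) AND NOT ((s OR q) OR t) = max(0, a+b−1) on (0.79, 0.00) = 0.00
  → value = 0.0000
Under standard min/max:
  t OR s = max(a, b) on (0.79, 0.78) = 0.79
  t AND (t OR s) = min(a, b) on (0.79, 0.79) = 0.79
  s OR q = max(a, b) on (0.78, 0.21) = 0.78
  (s OR q) OR t = max(a, b) on (0.78, 0.79) = 0.79
  NOT ((s OR q) OR t) = 1 − 0.79 = 0.21
  (t AND (t OR s)) AND NOT ((s OR q) OR t) = min(a, b) on (0.79, 0.21) = 0.21
  → value = 0.2100
|0.0000 − 0.2100| = 0.210

0.210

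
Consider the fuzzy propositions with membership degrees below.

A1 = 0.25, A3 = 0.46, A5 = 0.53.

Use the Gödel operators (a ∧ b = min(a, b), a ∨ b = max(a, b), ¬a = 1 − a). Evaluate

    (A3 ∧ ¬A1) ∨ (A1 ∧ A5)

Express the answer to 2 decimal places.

¬A1 = 1 − 0.25 = 0.75
A3 ∧ ¬A1 = min(a, b) on (0.46, 0.75) = 0.46
A1 ∧ A5 = min(a, b) on (0.25, 0.53) = 0.25
(A3 ∧ ¬A1) ∨ (A1 ∧ A5) = max(a, b) on (0.46, 0.25) = 0.46

0.46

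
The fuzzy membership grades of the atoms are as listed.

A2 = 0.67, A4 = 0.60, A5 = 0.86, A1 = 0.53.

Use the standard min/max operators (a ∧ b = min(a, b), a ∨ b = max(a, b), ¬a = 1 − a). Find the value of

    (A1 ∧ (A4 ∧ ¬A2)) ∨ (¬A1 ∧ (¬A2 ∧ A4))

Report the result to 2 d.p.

¬A2 = 1 − 0.67 = 0.33
A4 ∧ ¬A2 = min(a, b) on (0.60, 0.33) = 0.33
A1 ∧ (A4 ∧ ¬A2) = min(a, b) on (0.53, 0.33) = 0.33
¬A1 = 1 − 0.53 = 0.47
¬A2 = 1 − 0.67 = 0.33
¬A2 ∧ A4 = min(a, b) on (0.33, 0.60) = 0.33
¬A1 ∧ (¬A2 ∧ A4) = min(a, b) on (0.47, 0.33) = 0.33
(A1 ∧ (A4 ∧ ¬A2)) ∨ (¬A1 ∧ (¬A2 ∧ A4)) = max(a, b) on (0.33, 0.33) = 0.33

0.33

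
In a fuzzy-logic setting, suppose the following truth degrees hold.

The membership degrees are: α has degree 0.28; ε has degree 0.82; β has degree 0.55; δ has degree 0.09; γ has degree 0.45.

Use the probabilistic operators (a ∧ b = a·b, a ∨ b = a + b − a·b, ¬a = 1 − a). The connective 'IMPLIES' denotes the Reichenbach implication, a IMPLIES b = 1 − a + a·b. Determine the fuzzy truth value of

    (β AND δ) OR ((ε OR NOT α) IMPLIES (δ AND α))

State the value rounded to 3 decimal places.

β AND δ = a·b on (0.5500, 0.0900) = 0.0495
NOT α = 1 − 0.2800 = 0.7200
ε OR NOT α = a + b − a·b on (0.8200, 0.7200) = 0.9496
δ AND α = a·b on (0.0900, 0.2800) = 0.0252
(ε OR NOT α) IMPLIES (δ AND α)  [Reichenbach: 1 − a + a·b] with a=0.9496, b=0.0252 → 0.0743
(β AND δ) OR ((ε OR NOT α) IMPLIES (δ AND α)) = a + b − a·b on (0.0495, 0.0743) = 0.1202

0.120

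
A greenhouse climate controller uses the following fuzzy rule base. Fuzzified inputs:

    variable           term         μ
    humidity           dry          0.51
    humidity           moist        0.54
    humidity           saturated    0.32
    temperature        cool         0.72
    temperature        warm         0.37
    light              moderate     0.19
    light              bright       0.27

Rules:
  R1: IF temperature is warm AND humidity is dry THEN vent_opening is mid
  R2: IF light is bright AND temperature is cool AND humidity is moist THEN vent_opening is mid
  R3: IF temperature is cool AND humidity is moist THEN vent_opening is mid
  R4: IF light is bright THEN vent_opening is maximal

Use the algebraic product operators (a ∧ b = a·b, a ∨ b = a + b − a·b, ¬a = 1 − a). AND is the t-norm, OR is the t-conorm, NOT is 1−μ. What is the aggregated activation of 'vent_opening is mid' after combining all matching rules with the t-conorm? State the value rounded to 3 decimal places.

R1: warm=0.37, dry=0.51; AND[a·b] → w = 0.1887
R2: bright=0.27, cool=0.72, moist=0.54; AND[a·b] → w = 0.1050
R3: cool=0.72, moist=0.54; AND[a·b] → w = 0.3888
R4: bright=0.27 → w = 0.2700
Rules with consequent 'mid': {R1, R2, R3} → strengths 0.1887, 0.1050, 0.3888
Aggregate via t-conorm [a + b − a·b]: 0.5562

0.556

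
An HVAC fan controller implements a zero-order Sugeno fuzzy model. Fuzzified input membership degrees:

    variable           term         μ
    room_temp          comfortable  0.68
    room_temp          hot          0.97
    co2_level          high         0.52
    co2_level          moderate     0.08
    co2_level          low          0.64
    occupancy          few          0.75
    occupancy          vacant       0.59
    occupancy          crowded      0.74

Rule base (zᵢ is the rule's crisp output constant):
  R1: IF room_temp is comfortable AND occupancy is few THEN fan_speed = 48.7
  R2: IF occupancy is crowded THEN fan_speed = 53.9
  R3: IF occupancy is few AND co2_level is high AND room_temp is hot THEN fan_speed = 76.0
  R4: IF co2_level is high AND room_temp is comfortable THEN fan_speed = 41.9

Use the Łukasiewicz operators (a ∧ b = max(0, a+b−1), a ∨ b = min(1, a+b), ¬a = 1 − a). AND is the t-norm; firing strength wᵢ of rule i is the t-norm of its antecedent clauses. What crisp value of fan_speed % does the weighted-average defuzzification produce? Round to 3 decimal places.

R1 (z=48.7): comfortable=0.68, few=0.75; AND[max(0, a+b−1)] → w = 0.43
R2 (z=53.9): crowded=0.74 → w = 0.74
R3 (z=76.0): few=0.75, high=0.52, hot=0.97; AND[max(0, a+b−1)] → w = 0.24
R4 (z=41.9): high=0.52, comfortable=0.68; AND[max(0, a+b−1)] → w = 0.20
Weighted average = (0.43·48.7 + 0.74·53.9 + 0.24·76.0 + 0.20·41.9) / (0.43 + 0.74 + 0.24 + 0.20)
  = 87.4470 / 1.6100 = 54.315

54.315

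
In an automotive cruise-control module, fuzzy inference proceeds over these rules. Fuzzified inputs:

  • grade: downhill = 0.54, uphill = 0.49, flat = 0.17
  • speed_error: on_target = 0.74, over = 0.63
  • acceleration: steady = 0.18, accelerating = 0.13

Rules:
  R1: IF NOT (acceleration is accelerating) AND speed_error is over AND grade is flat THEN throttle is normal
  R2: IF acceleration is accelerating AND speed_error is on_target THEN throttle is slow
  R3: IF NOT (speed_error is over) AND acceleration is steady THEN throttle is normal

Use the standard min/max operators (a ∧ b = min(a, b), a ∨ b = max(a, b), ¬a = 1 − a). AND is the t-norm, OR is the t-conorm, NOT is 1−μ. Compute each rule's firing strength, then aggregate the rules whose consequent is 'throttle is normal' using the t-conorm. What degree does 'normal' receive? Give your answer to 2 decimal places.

R1: ¬accelerating=1−0.13=0.87, over=0.63, flat=0.17; AND[min(a, b)] → w = 0.17
R2: accelerating=0.13, on_target=0.74; AND[min(a, b)] → w = 0.13
R3: ¬over=1−0.63=0.37, steady=0.18; AND[min(a, b)] → w = 0.18
Rules with consequent 'normal': {R1, R3} → strengths 0.17, 0.18
Aggregate via t-conorm [max(a, b)]: 0.18

0.18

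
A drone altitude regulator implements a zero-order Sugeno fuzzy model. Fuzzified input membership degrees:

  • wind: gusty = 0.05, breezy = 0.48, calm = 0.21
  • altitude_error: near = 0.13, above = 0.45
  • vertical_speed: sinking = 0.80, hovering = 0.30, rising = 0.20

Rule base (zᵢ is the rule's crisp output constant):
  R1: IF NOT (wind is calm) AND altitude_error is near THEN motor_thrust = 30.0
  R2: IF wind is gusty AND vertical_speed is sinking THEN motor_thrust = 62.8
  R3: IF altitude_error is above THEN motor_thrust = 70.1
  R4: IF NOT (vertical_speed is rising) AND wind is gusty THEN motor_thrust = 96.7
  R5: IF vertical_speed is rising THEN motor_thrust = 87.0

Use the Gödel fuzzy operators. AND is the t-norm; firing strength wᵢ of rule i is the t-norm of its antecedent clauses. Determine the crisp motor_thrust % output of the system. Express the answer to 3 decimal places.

69.114

R1 (z=30.0): ¬calm=1−0.21=0.79, near=0.13; AND[min(a, b)] → w = 0.13
R2 (z=62.8): gusty=0.05, sinking=0.80; AND[min(a, b)] → w = 0.05
R3 (z=70.1): above=0.45 → w = 0.45
R4 (z=96.7): ¬rising=1−0.20=0.80, gusty=0.05; AND[min(a, b)] → w = 0.05
R5 (z=87.0): rising=0.20 → w = 0.20
Weighted average = (0.13·30.0 + 0.05·62.8 + 0.45·70.1 + 0.05·96.7 + 0.20·87.0) / (0.13 + 0.05 + 0.45 + 0.05 + 0.20)
  = 60.8200 / 0.8800 = 69.114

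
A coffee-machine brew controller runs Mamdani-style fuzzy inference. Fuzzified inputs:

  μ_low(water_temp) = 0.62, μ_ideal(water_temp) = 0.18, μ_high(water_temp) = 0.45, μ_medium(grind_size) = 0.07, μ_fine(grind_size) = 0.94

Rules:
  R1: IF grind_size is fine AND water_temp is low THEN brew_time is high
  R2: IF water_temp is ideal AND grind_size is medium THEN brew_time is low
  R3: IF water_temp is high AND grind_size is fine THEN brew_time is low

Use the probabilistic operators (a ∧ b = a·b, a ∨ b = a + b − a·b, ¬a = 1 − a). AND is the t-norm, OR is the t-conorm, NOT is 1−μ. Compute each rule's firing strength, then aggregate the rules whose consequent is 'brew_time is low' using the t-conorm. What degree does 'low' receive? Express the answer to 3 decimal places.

R1: fine=0.94, low=0.62; AND[a·b] → w = 0.5828
R2: ideal=0.18, medium=0.07; AND[a·b] → w = 0.0126
R3: high=0.45, fine=0.94; AND[a·b] → w = 0.4230
Rules with consequent 'low': {R2, R3} → strengths 0.0126, 0.4230
Aggregate via t-conorm [a + b − a·b]: 0.4303

0.430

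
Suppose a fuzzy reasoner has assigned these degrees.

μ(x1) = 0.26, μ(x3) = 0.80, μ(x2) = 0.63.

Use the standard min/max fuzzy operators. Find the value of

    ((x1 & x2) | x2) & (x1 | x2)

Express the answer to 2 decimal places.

0.63

x1 & x2 = min(a, b) on (0.26, 0.63) = 0.26
(x1 & x2) | x2 = max(a, b) on (0.26, 0.63) = 0.63
x1 | x2 = max(a, b) on (0.26, 0.63) = 0.63
((x1 & x2) | x2) & (x1 | x2) = min(a, b) on (0.63, 0.63) = 0.63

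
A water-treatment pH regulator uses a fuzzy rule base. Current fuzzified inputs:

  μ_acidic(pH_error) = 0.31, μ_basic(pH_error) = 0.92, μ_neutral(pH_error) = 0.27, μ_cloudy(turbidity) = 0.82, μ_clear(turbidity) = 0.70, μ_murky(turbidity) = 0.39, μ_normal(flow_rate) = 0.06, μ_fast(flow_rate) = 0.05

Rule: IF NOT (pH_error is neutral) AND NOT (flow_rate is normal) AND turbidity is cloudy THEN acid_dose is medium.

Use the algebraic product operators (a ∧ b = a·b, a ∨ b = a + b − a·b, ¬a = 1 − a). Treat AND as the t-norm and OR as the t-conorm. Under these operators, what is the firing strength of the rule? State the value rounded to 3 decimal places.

0.563

firing strength: ¬neutral=1−0.27=0.73, ¬normal=1−0.06=0.94, cloudy=0.82; AND[a·b] → w = 0.5627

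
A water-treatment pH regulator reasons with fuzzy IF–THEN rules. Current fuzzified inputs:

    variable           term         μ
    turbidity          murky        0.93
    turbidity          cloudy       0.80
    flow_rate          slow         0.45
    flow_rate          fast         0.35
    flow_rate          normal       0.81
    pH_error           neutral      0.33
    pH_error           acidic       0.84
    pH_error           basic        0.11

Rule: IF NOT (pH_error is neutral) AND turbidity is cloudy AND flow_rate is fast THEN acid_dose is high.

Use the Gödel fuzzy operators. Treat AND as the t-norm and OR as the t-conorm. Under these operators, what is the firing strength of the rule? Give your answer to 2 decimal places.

firing strength: ¬neutral=1−0.33=0.67, cloudy=0.80, fast=0.35; AND[min(a, b)] → w = 0.35

0.35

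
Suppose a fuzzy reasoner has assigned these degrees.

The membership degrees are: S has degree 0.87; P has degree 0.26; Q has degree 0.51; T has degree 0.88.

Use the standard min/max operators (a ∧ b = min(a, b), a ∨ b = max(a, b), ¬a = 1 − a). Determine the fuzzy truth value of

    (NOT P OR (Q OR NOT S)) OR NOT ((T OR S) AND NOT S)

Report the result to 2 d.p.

0.87

NOT P = 1 − 0.26 = 0.74
NOT S = 1 − 0.87 = 0.13
Q OR NOT S = max(a, b) on (0.51, 0.13) = 0.51
NOT P OR (Q OR NOT S) = max(a, b) on (0.74, 0.51) = 0.74
T OR S = max(a, b) on (0.88, 0.87) = 0.88
NOT S = 1 − 0.87 = 0.13
(T OR S) AND NOT S = min(a, b) on (0.88, 0.13) = 0.13
NOT ((T OR S) AND NOT S) = 1 − 0.13 = 0.87
(NOT P OR (Q OR NOT S)) OR NOT ((T OR S) AND NOT S) = max(a, b) on (0.74, 0.87) = 0.87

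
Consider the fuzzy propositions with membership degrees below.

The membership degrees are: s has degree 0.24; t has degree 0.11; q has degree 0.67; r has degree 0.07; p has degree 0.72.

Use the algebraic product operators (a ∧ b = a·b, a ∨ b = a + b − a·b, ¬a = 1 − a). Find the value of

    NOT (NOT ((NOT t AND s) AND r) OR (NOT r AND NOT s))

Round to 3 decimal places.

NOT t = 1 − 0.1100 = 0.8900
NOT t AND s = a·b on (0.8900, 0.2400) = 0.2136
(NOT t AND s) AND r = a·b on (0.2136, 0.0700) = 0.0150
NOT ((NOT t AND s) AND r) = 1 − 0.0150 = 0.9850
NOT r = 1 − 0.0700 = 0.9300
NOT s = 1 − 0.2400 = 0.7600
NOT r AND NOT s = a·b on (0.9300, 0.7600) = 0.7068
NOT ((NOT t AND s) AND r) OR (NOT r AND NOT s) = a + b − a·b on (0.9850, 0.7068) = 0.9956
NOT (NOT ((NOT t AND s) AND r) OR (NOT r AND NOT s)) = 1 − 0.9956 = 0.0044

0.004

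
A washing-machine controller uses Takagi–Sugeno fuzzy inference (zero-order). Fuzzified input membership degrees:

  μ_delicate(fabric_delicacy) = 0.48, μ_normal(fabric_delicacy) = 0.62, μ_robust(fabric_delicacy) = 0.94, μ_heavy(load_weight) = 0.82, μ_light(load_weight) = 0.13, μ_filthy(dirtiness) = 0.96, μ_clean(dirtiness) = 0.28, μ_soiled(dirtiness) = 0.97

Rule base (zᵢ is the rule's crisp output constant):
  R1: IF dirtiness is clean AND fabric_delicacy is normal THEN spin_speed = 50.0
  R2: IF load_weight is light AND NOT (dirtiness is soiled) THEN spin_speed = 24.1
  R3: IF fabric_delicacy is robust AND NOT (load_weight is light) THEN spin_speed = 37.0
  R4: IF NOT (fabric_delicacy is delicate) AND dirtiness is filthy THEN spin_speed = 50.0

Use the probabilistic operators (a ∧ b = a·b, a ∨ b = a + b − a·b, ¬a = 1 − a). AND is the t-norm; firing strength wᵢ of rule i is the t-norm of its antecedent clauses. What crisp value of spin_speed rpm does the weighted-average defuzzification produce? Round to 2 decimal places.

R1 (z=50.0): clean=0.28, normal=0.62; AND[a·b] → w = 0.1736
R2 (z=24.1): light=0.13, ¬soiled=1−0.97=0.03; AND[a·b] → w = 0.0039
R3 (z=37.0): robust=0.94, ¬light=1−0.13=0.87; AND[a·b] → w = 0.8178
R4 (z=50.0): ¬delicate=1−0.48=0.52, filthy=0.96; AND[a·b] → w = 0.4992
Weighted average = (0.1736·50.0 + 0.0039·24.1 + 0.8178·37.0 + 0.4992·50.0) / (0.1736 + 0.0039 + 0.8178 + 0.4992)
  = 63.9926 / 1.4945 = 42.82

42.82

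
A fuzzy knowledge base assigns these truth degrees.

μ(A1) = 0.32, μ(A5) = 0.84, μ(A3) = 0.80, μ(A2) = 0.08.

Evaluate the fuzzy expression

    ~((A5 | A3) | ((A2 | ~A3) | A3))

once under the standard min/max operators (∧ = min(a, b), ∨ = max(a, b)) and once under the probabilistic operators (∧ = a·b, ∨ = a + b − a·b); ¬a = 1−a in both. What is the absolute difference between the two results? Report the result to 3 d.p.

Under standard min/max:
  A5 | A3 = max(a, b) on (0.84, 0.80) = 0.84
  ~A3 = 1 − 0.80 = 0.20
  A2 | ~A3 = max(a, b) on (0.08, 0.20) = 0.20
  (A2 | ~A3) | A3 = max(a, b) on (0.20, 0.80) = 0.80
  (A5 | A3) | ((A2 | ~A3) | A3) = max(a, b) on (0.84, 0.80) = 0.84
  ~((A5 | A3) | ((A2 | ~A3) | A3)) = 1 − 0.84 = 0.16
  → value = 0.1600
Under probabilistic:
  A5 | A3 = a + b − a·b on (0.8400, 0.8000) = 0.9680
  ~A3 = 1 − 0.8000 = 0.2000
  A2 | ~A3 = a + b − a·b on (0.0800, 0.2000) = 0.2640
  (A2 | ~A3) | A3 = a + b − a·b on (0.2640, 0.8000) = 0.8528
  (A5 | A3) | ((A2 | ~A3) | A3) = a + b − a·b on (0.9680, 0.8528) = 0.9953
  ~((A5 | A3) | ((A2 | ~A3) | A3)) = 1 − 0.9953 = 0.0047
  → value = 0.0047
|0.1600 − 0.0047| = 0.155

0.155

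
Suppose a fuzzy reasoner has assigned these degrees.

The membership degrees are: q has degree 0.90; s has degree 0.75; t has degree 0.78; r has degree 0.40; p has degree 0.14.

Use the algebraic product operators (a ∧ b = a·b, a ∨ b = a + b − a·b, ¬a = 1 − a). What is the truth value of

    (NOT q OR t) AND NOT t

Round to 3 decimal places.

0.176

NOT q = 1 − 0.9000 = 0.1000
NOT q OR t = a + b − a·b on (0.1000, 0.7800) = 0.8020
NOT t = 1 − 0.7800 = 0.2200
(NOT q OR t) AND NOT t = a·b on (0.8020, 0.2200) = 0.1764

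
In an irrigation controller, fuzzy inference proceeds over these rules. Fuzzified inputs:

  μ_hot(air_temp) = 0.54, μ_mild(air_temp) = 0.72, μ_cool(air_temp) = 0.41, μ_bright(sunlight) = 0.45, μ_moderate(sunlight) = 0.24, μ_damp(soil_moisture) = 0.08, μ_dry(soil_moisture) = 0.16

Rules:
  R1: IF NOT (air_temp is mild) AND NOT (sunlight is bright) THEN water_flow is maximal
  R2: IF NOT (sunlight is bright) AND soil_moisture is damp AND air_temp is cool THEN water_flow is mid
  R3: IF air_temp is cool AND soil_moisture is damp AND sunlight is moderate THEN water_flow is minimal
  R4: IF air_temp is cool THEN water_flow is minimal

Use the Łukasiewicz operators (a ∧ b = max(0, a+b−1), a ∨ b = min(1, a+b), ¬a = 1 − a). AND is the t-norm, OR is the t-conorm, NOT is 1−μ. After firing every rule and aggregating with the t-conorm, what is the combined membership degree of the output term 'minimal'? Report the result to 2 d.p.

R1: ¬mild=1−0.72=0.28, ¬bright=1−0.45=0.55; AND[max(0, a+b−1)] → w = 0.00
R2: ¬bright=1−0.45=0.55, damp=0.08, cool=0.41; AND[max(0, a+b−1)] → w = 0.00
R3: cool=0.41, damp=0.08, moderate=0.24; AND[max(0, a+b−1)] → w = 0.00
R4: cool=0.41 → w = 0.41
Rules with consequent 'minimal': {R3, R4} → strengths 0.00, 0.41
Aggregate via t-conorm [min(1, a+b)]: 0.41

0.41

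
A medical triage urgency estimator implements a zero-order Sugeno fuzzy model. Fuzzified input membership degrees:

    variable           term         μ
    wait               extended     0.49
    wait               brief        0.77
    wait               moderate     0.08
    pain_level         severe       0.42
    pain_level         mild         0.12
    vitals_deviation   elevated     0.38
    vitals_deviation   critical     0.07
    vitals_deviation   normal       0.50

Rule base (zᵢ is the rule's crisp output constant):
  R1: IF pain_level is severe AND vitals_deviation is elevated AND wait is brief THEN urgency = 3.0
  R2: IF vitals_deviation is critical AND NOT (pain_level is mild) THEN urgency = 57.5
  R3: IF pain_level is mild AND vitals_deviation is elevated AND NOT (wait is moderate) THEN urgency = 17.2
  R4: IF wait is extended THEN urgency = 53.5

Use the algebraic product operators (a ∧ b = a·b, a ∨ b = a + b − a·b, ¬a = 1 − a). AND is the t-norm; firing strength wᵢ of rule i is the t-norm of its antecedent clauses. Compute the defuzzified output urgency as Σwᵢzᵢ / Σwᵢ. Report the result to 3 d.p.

43.056

R1 (z=3.0): severe=0.42, elevated=0.38, brief=0.77; AND[a·b] → w = 0.1229
R2 (z=57.5): critical=0.07, ¬mild=1−0.12=0.88; AND[a·b] → w = 0.0616
R3 (z=17.2): mild=0.12, elevated=0.38, ¬moderate=1−0.08=0.92; AND[a·b] → w = 0.0420
R4 (z=53.5): extended=0.49 → w = 0.4900
Weighted average = (0.1229·3.0 + 0.0616·57.5 + 0.0420·17.2 + 0.4900·53.5) / (0.1229 + 0.0616 + 0.0420 + 0.4900)
  = 30.8473 / 0.7164 = 43.056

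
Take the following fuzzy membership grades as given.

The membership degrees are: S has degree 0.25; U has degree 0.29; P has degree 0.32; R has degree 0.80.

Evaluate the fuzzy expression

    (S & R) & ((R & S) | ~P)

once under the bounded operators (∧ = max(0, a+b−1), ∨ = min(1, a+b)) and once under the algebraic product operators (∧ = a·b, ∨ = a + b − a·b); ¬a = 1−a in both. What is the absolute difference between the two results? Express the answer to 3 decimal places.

Under bounded:
  S & R = max(0, a+b−1) on (0.25, 0.80) = 0.05
  R & S = max(0, a+b−1) on (0.80, 0.25) = 0.05
  ~P = 1 − 0.32 = 0.68
  (R & S) | ~P = min(1, a+b) on (0.05, 0.68) = 0.73
  (S & R) & ((R & S) | ~P) = max(0, a+b−1) on (0.05, 0.73) = 0.00
  → value = 0.0000
Under algebraic product:
  S & R = a·b on (0.2500, 0.8000) = 0.2000
  R & S = a·b on (0.8000, 0.2500) = 0.2000
  ~P = 1 − 0.3200 = 0.6800
  (R & S) | ~P = a + b − a·b on (0.2000, 0.6800) = 0.7440
  (S & R) & ((R & S) | ~P) = a·b on (0.2000, 0.7440) = 0.1488
  → value = 0.1488
|0.0000 − 0.1488| = 0.149

0.149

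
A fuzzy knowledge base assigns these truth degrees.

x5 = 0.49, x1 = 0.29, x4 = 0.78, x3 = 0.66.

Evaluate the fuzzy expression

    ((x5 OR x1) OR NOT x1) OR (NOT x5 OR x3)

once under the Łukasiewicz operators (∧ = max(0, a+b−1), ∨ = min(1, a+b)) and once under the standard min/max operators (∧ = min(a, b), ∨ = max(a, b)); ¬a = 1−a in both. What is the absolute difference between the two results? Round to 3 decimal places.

0.290

Under Łukasiewicz:
  x5 OR x1 = min(1, a+b) on (0.49, 0.29) = 0.78
  NOT x1 = 1 − 0.29 = 0.71
  (x5 OR x1) OR NOT x1 = min(1, a+b) on (0.78, 0.71) = 1.00
  NOT x5 = 1 − 0.49 = 0.51
  NOT x5 OR x3 = min(1, a+b) on (0.51, 0.66) = 1.00
  ((x5 OR x1) OR NOT x1) OR (NOT x5 OR x3) = min(1, a+b) on (1.00, 1.00) = 1.00
  → value = 1.0000
Under standard min/max:
  x5 OR x1 = max(a, b) on (0.49, 0.29) = 0.49
  NOT x1 = 1 − 0.29 = 0.71
  (x5 OR x1) OR NOT x1 = max(a, b) on (0.49, 0.71) = 0.71
  NOT x5 = 1 − 0.49 = 0.51
  NOT x5 OR x3 = max(a, b) on (0.51, 0.66) = 0.66
  ((x5 OR x1) OR NOT x1) OR (NOT x5 OR x3) = max(a, b) on (0.71, 0.66) = 0.71
  → value = 0.7100
|1.0000 − 0.7100| = 0.290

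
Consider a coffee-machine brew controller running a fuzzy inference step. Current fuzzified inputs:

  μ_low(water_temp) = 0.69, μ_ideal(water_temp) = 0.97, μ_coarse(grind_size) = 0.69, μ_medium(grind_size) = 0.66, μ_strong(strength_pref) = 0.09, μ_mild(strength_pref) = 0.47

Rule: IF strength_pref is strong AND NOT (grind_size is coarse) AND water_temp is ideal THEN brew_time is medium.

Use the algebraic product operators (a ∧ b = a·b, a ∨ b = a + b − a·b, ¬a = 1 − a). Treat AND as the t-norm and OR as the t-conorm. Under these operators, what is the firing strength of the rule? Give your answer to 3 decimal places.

firing strength: strong=0.09, ¬coarse=1−0.69=0.31, ideal=0.97; AND[a·b] → w = 0.0271

0.027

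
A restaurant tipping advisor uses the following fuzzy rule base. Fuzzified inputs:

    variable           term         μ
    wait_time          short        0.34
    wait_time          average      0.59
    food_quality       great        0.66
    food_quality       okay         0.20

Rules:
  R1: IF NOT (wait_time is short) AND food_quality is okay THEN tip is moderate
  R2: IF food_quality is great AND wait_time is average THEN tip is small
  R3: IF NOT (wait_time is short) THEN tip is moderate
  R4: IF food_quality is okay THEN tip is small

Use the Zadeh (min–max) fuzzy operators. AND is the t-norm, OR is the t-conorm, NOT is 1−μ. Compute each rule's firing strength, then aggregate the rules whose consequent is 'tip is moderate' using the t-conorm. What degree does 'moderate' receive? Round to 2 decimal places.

R1: ¬short=1−0.34=0.66, okay=0.20; AND[min(a, b)] → w = 0.20
R2: great=0.66, average=0.59; AND[min(a, b)] → w = 0.59
R3: ¬short=1−0.34=0.66 → w = 0.66
R4: okay=0.20 → w = 0.20
Rules with consequent 'moderate': {R1, R3} → strengths 0.20, 0.66
Aggregate via t-conorm [max(a, b)]: 0.66

0.66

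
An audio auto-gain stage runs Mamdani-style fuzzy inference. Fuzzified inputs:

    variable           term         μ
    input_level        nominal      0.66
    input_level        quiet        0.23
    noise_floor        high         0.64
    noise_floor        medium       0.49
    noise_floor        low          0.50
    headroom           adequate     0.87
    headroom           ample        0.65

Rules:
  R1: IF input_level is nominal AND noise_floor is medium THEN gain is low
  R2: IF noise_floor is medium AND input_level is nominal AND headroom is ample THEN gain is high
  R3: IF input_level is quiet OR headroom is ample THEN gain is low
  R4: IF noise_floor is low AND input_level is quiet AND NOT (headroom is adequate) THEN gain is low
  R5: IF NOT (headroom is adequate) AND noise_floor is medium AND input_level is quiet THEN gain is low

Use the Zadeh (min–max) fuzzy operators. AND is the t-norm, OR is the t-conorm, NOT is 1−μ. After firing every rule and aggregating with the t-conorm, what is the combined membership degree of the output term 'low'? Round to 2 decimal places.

0.65

R1: nominal=0.66, medium=0.49; AND[min(a, b)] → w = 0.49
R2: medium=0.49, nominal=0.66, ample=0.65; AND[min(a, b)] → w = 0.49
R3: quiet=0.23, ample=0.65; OR[max(a, b)] → w = 0.65
R4: low=0.50, quiet=0.23, ¬adequate=1−0.87=0.13; AND[min(a, b)] → w = 0.13
R5: ¬adequate=1−0.87=0.13, medium=0.49, quiet=0.23; AND[min(a, b)] → w = 0.13
Rules with consequent 'low': {R1, R3, R4, R5} → strengths 0.49, 0.65, 0.13, 0.13
Aggregate via t-conorm [max(a, b)]: 0.65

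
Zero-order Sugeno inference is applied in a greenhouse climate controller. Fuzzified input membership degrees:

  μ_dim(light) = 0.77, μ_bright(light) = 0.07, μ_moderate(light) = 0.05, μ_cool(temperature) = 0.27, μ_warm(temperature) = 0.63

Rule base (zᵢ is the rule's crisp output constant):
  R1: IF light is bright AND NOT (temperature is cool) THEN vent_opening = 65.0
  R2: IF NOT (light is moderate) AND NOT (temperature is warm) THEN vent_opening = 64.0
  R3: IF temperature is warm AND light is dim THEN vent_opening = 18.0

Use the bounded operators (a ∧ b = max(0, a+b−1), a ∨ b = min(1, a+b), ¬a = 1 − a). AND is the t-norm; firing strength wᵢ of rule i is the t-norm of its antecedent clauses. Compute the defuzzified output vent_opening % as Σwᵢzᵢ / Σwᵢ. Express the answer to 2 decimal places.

R1 (z=65.0): bright=0.07, ¬cool=1−0.27=0.73; AND[max(0, a+b−1)] → w = 0.00
R2 (z=64.0): ¬moderate=1−0.05=0.95, ¬warm=1−0.63=0.37; AND[max(0, a+b−1)] → w = 0.32
R3 (z=18.0): warm=0.63, dim=0.77; AND[max(0, a+b−1)] → w = 0.40
Weighted average = (0.00·65.0 + 0.32·64.0 + 0.40·18.0) / (0.00 + 0.32 + 0.40)
  = 27.6800 / 0.7200 = 38.44

38.44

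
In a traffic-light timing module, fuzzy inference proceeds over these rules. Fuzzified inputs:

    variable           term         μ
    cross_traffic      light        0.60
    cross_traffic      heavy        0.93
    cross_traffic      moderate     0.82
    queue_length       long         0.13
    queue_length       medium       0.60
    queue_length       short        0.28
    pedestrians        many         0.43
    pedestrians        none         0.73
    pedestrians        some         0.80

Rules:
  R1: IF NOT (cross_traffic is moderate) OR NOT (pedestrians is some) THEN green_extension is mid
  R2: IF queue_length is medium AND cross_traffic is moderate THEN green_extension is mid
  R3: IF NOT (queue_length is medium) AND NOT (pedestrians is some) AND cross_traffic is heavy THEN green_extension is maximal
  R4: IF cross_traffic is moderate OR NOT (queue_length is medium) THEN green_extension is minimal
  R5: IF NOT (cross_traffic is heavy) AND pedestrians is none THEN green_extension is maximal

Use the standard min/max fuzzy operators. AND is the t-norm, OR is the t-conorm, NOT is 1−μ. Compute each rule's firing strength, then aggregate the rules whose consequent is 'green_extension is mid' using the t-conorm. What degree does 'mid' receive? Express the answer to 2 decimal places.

R1: ¬moderate=1−0.82=0.18, ¬some=1−0.80=0.20; OR[max(a, b)] → w = 0.20
R2: medium=0.60, moderate=0.82; AND[min(a, b)] → w = 0.60
R3: ¬medium=1−0.60=0.40, ¬some=1−0.80=0.20, heavy=0.93; AND[min(a, b)] → w = 0.20
R4: moderate=0.82, ¬medium=1−0.60=0.40; OR[max(a, b)] → w = 0.82
R5: ¬heavy=1−0.93=0.07, none=0.73; AND[min(a, b)] → w = 0.07
Rules with consequent 'mid': {R1, R2} → strengths 0.20, 0.60
Aggregate via t-conorm [max(a, b)]: 0.60

0.60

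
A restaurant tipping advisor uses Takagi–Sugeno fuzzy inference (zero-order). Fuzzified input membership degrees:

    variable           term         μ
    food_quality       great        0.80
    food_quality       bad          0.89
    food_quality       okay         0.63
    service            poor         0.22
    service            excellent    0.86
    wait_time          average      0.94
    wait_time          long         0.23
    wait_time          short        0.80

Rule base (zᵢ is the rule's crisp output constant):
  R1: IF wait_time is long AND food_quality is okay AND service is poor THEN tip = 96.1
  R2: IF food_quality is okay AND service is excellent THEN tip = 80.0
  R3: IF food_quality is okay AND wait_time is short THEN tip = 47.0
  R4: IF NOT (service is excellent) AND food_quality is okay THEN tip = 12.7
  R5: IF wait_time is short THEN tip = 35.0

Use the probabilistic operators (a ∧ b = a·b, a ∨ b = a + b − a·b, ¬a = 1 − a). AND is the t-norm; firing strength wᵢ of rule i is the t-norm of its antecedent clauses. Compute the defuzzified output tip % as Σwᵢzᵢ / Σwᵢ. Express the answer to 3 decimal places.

50.469

R1 (z=96.1): long=0.23, okay=0.63, poor=0.22; AND[a·b] → w = 0.0319
R2 (z=80.0): okay=0.63, excellent=0.86; AND[a·b] → w = 0.5418
R3 (z=47.0): okay=0.63, short=0.80; AND[a·b] → w = 0.5040
R4 (z=12.7): ¬excellent=1−0.86=0.14, okay=0.63; AND[a·b] → w = 0.0882
R5 (z=35.0): short=0.80 → w = 0.8000
Weighted average = (0.0319·96.1 + 0.5418·80.0 + 0.5040·47.0 + 0.0882·12.7 + 0.8000·35.0) / (0.0319 + 0.5418 + 0.5040 + 0.0882 + 0.8000)
  = 99.2156 / 1.9659 = 50.469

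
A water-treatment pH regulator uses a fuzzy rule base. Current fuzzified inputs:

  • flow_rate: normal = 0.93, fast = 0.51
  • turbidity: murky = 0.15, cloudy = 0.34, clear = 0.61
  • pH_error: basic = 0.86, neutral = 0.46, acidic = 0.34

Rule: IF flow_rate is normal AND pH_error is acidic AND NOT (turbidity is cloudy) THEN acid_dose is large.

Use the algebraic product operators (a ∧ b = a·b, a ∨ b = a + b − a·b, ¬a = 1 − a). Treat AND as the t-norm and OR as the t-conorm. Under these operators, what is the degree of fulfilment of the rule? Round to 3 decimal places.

firing strength: normal=0.93, acidic=0.34, ¬cloudy=1−0.34=0.66; AND[a·b] → w = 0.2087

0.209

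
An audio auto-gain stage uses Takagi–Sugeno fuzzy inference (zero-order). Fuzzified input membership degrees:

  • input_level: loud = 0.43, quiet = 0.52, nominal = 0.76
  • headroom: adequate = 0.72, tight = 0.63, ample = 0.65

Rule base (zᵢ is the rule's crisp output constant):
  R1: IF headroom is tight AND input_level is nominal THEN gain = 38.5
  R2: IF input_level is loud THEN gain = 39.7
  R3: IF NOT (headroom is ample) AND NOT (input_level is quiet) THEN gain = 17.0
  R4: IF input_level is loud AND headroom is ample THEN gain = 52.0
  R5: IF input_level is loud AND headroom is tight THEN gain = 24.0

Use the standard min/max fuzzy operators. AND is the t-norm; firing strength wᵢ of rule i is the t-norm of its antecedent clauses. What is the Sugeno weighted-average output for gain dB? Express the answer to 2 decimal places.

35.22

R1 (z=38.5): tight=0.63, nominal=0.76; AND[min(a, b)] → w = 0.63
R2 (z=39.7): loud=0.43 → w = 0.43
R3 (z=17.0): ¬ample=1−0.65=0.35, ¬quiet=1−0.52=0.48; AND[min(a, b)] → w = 0.35
R4 (z=52.0): loud=0.43, ample=0.65; AND[min(a, b)] → w = 0.43
R5 (z=24.0): loud=0.43, tight=0.63; AND[min(a, b)] → w = 0.43
Weighted average = (0.63·38.5 + 0.43·39.7 + 0.35·17.0 + 0.43·52.0 + 0.43·24.0) / (0.63 + 0.43 + 0.35 + 0.43 + 0.43)
  = 79.9560 / 2.2700 = 35.22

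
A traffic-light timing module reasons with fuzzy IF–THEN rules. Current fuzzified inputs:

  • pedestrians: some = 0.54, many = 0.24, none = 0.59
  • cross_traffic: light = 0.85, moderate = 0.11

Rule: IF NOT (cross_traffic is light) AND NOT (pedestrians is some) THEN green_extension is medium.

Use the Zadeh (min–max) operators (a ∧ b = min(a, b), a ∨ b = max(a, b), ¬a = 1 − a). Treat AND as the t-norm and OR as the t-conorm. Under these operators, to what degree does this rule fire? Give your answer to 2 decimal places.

0.15

firing strength: ¬light=1−0.85=0.15, ¬some=1−0.54=0.46; AND[min(a, b)] → w = 0.15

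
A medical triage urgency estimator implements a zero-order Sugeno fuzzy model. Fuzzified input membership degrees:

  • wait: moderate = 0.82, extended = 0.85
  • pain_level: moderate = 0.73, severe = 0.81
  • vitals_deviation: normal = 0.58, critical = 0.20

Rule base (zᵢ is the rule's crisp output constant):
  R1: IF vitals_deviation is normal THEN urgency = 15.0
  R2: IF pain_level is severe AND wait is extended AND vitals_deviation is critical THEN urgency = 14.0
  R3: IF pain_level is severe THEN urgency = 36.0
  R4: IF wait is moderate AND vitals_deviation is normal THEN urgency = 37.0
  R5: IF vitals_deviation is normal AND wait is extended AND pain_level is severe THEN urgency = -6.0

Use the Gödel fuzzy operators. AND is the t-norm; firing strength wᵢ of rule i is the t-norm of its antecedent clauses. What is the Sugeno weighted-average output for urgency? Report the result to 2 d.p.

21.32

R1 (z=15.0): normal=0.58 → w = 0.58
R2 (z=14.0): severe=0.81, extended=0.85, critical=0.20; AND[min(a, b)] → w = 0.20
R3 (z=36.0): severe=0.81 → w = 0.81
R4 (z=37.0): moderate=0.82, normal=0.58; AND[min(a, b)] → w = 0.58
R5 (z=-6.0): normal=0.58, extended=0.85, severe=0.81; AND[min(a, b)] → w = 0.58
Weighted average = (0.58·15.0 + 0.20·14.0 + 0.81·36.0 + 0.58·37.0 + 0.58·-6.0) / (0.58 + 0.20 + 0.81 + 0.58 + 0.58)
  = 58.6400 / 2.7500 = 21.32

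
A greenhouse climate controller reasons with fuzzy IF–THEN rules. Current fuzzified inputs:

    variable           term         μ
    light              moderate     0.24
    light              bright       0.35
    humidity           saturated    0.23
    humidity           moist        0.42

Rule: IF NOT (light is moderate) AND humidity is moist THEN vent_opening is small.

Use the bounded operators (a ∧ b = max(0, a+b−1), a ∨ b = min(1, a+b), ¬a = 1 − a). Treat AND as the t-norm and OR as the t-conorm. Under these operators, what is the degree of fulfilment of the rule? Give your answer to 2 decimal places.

firing strength: ¬moderate=1−0.24=0.76, moist=0.42; AND[max(0, a+b−1)] → w = 0.18

0.18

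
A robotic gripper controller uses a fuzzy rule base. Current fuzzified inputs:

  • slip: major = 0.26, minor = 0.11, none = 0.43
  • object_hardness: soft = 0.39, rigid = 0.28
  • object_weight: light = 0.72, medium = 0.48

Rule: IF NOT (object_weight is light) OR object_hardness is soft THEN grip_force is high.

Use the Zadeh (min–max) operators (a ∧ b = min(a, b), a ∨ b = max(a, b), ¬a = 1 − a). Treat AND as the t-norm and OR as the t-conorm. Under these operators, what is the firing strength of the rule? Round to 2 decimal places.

0.39

firing strength: ¬light=1−0.72=0.28, soft=0.39; OR[max(a, b)] → w = 0.39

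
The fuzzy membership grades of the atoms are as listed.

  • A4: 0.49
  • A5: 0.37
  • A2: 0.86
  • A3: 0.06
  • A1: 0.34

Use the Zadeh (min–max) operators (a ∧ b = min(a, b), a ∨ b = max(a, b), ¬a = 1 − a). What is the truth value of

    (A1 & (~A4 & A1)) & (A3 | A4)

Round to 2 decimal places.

0.34

~A4 = 1 − 0.49 = 0.51
~A4 & A1 = min(a, b) on (0.51, 0.34) = 0.34
A1 & (~A4 & A1) = min(a, b) on (0.34, 0.34) = 0.34
A3 | A4 = max(a, b) on (0.06, 0.49) = 0.49
(A1 & (~A4 & A1)) & (A3 | A4) = min(a, b) on (0.34, 0.49) = 0.34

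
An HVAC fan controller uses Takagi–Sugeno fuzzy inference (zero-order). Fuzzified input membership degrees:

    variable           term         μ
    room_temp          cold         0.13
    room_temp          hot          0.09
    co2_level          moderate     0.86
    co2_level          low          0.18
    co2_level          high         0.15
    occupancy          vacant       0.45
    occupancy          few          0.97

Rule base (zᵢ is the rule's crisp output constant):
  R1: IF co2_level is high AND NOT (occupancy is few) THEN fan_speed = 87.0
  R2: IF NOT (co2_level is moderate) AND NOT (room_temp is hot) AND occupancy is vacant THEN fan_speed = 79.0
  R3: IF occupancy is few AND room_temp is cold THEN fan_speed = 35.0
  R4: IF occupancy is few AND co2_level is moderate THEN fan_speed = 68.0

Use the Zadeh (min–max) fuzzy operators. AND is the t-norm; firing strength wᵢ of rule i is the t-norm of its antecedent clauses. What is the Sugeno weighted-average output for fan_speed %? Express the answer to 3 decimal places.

R1 (z=87.0): high=0.15, ¬few=1−0.97=0.03; AND[min(a, b)] → w = 0.03
R2 (z=79.0): ¬moderate=1−0.86=0.14, ¬hot=1−0.09=0.91, vacant=0.45; AND[min(a, b)] → w = 0.14
R3 (z=35.0): few=0.97, cold=0.13; AND[min(a, b)] → w = 0.13
R4 (z=68.0): few=0.97, moderate=0.86; AND[min(a, b)] → w = 0.86
Weighted average = (0.03·87.0 + 0.14·79.0 + 0.13·35.0 + 0.86·68.0) / (0.03 + 0.14 + 0.13 + 0.86)
  = 76.7000 / 1.1600 = 66.121

66.121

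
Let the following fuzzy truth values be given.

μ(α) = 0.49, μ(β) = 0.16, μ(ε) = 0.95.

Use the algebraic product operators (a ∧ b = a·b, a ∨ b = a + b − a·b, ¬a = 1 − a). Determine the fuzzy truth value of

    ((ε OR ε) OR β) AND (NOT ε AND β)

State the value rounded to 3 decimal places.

ε OR ε = a + b − a·b on (0.9500, 0.9500) = 0.9975
(ε OR ε) OR β = a + b − a·b on (0.9975, 0.1600) = 0.9979
NOT ε = 1 − 0.9500 = 0.0500
NOT ε AND β = a·b on (0.0500, 0.1600) = 0.0080
((ε OR ε) OR β) AND (NOT ε AND β) = a·b on (0.9979, 0.0080) = 0.0080

0.008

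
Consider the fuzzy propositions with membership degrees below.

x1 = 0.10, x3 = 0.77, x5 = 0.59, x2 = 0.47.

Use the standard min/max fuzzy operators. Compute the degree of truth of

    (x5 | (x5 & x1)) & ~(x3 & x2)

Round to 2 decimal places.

x5 & x1 = min(a, b) on (0.59, 0.10) = 0.10
x5 | (x5 & x1) = max(a, b) on (0.59, 0.10) = 0.59
x3 & x2 = min(a, b) on (0.77, 0.47) = 0.47
~(x3 & x2) = 1 − 0.47 = 0.53
(x5 | (x5 & x1)) & ~(x3 & x2) = min(a, b) on (0.59, 0.53) = 0.53

0.53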